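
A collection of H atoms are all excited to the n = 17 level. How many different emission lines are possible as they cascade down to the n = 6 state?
66

The electron can occupy levels n = 6, 7, ..., 17 during de-excitation — that is m = 17 - 6 + 1 = 12 distinct levels.

The number of distinct spectral lines equals the number of ways to choose 2 of these m levels (each pair gives one possible emission transition):

Number of lines = m(m-1)/2 = 12×11/2 = 66

These correspond to all possible transitions between the 12 levels:
17 → 16, 17 → 15, 17 → 14, 17 → 13, 17 → 12, 17 → 11, 17 → 10, 17 → 9...

Each transition produces a photon with a unique energy (and thus wavelength). This count does not depend on Z.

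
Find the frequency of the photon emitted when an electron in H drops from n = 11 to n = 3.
3.383e+14 Hz

First, find the transition energy:
E_11 = -13.6057 / 11² = -0.112444 eV
E_3 = -13.6057 / 3² = -1.511744 eV
|ΔE| = |E_3 - E_11| = 1.399300 eV

Convert to Joules: E = 1.399300 eV × (1.602177 × 10⁻¹⁹ J/eV) = 2.24193e-19 J

Using E = hf:
f = E/h = 2.24193e-19 J / (6.62607 × 10⁻³⁴ J·s)
f = 3.383e+14 Hz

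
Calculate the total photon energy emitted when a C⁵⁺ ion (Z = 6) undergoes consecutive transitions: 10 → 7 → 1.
484.91 eV

The energy levels of C⁵⁺ are E_n = -13.6057 × 6² / n² eV.

First transition (10 → 7):
ΔE₁ = |E_7 - E_10|
ΔE₁ = |-9.99602449 - (-4.89805200)| = 5.09797 eV

Second transition (7 → 1):
ΔE₂ = |E_1 - E_7|
ΔE₂ = |-489.80520000 - (-9.99602449)| = 479.80918 eV

Total energy released:
E_total = ΔE₁ + ΔE₂ = 5.09797 + 479.80918 = 484.91 eV

Note: This equals the direct transition 10 → 1: 484.91 eV ✓
Energy is conserved regardless of the path taken.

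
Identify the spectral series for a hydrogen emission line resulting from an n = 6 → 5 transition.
Pfund series

The spectral series in hydrogen are named based on the final (lower) energy level:
- Lyman series: n_final = 1 (ultraviolet)
- Balmer series: n_final = 2 (visible/near-UV)
- Paschen series: n_final = 3 (infrared)
- Brackett series: n_final = 4 (infrared)
- Pfund series: n_final = 5 (far infrared)

Since this transition ends at n = 5, it belongs to the Pfund series.

For reference, this 6 → 5 line has photon energy
ΔE = 13.6057 eV × (1/5² - 1/6²) = 0.16629189 eV,
corresponding to wavelength λ = hc/ΔE = 1239.84 eV·nm / 0.16629189 eV = 7455.81 nm in the far infrared region.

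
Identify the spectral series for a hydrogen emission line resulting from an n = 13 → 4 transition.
Brackett series

The spectral series in hydrogen are named based on the final (lower) energy level:
- Lyman series: n_final = 1 (ultraviolet)
- Balmer series: n_final = 2 (visible/near-UV)
- Paschen series: n_final = 3 (infrared)
- Brackett series: n_final = 4 (infrared)
- Pfund series: n_final = 5 (far infrared)

Since this transition ends at n = 4, it belongs to the Brackett series.

For reference, this 13 → 4 line has photon energy
ΔE = 13.6057 eV × (1/4² - 1/13²) = 0.76984914941 eV,
corresponding to wavelength λ = hc/ΔE = 1239.84 eV·nm / 0.76984914941 eV = 1610.49733 nm in the infrared region.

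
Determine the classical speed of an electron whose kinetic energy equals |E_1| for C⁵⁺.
1.3126e+07 m/s (or 4.378% of c)

The binding energy at n = 1 for C⁵⁺ is:
E_1 = -13.6057 × 6²/1² = -489.80520 eV
|E_1| = 489.80520 eV

Convert to Joules:
KE = 489.80520 eV × (1.602177 × 10⁻¹⁹ J/eV) = 7.847546e-17 J

Using KE = ½mv²:
v = √(2·KE/m_e)
v = √(2 × 7.847546e-17 J / 9.10938 × 10⁻³¹ kg)
v = 1.3126e+07 m/s

This is approximately 4.378% the speed of light.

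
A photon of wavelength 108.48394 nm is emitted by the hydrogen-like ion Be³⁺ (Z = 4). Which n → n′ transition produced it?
n = 10 → n = 4

First, find the photon energy from the wavelength (hc = 1239.84 eV·nm):
E = hc/λ = 1239.84 eV·nm / 108.48394 nm = 11.428788 eV

The energy levels of Be³⁺ satisfy E_n = -13.6057 × 4² / n² eV, so an emission n_i → n_f releases
ΔE = 13.6057 × 4² × (1/n_f² − 1/n_i²) eV.

Setting ΔE equal to the photon energy:
1/n_f² − 1/n_i² = 11.428788 / (13.6057 × 4²) = 0.052500000

Since 1/n_i² must be positive, we need 1/n_f² > 0.052500000, i.e. n_f ≤ 4. For each allowed n_f, solve n_i = (1/n_f² − 0.052500000)^(−1/2) and check whether it is a whole number:
  n_f = 1: 1/n_i² = 1.000000000 − 0.052500000 = 0.947500000 → n_i = 1.027  (not an integer) ✗
  n_f = 2: 1/n_i² = 0.250000000 − 0.052500000 = 0.197500000 → n_i = 2.250  (not an integer) ✗
  n_f = 3: 1/n_i² = 0.111111111 − 0.052500000 = 0.058611111 → n_i = 4.131  (not an integer) ✗
  n_f = 4: 1/n_i² = 0.062500000 − 0.052500000 = 0.010000000 → n_i = 10.000  → integer, n_i = 10 ✓

Only n_f = 4 gives an integer upper level, n_i = 10.

The transition is from n = 10 to n = 4 (emission).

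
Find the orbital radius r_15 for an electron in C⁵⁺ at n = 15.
1.9844 nm (or 19.8441 Å)

The Bohr radius formula is:
r_n = n² a₀ / Z

where a₀ = 0.0529177 nm is the Bohr radius.

For C⁵⁺ (Z = 6) at n = 15:
r_15 = 15² × 0.0529177 nm / 6
r_15 = 225 × 0.0529177 nm / 6
r_15 = 11.90648 nm / 6
r_15 = 1.9844 nm

The electron orbits at approximately 1.9844 nm from the nucleus.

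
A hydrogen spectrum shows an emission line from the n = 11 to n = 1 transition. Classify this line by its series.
Lyman series

The spectral series in hydrogen are named based on the final (lower) energy level:
- Lyman series: n_final = 1 (ultraviolet)
- Balmer series: n_final = 2 (visible/near-UV)
- Paschen series: n_final = 3 (infrared)
- Brackett series: n_final = 4 (infrared)
- Pfund series: n_final = 5 (far infrared)

Since this transition ends at n = 1, it belongs to the Lyman series.

For reference, this 11 → 1 line has photon energy
ΔE = 13.6057 eV × (1/1² - 1/11²) = 13.4933 eV,
corresponding to wavelength λ = hc/ΔE = 1239.84 eV·nm / 13.4933 eV = 91.89 nm in the ultraviolet region.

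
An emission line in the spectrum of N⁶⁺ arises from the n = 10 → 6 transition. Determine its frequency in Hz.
2.8658e+15 Hz

First, find the transition energy:
E_10 = -13.6057 × 7² / 10² = -6.666793 eV
E_6 = -13.6057 × 7² / 6² = -18.518869 eV
|ΔE| = |E_6 - E_10| = 11.852076 eV

Convert to Joules: E = 11.852076 eV × (1.602177 × 10⁻¹⁹ J/eV) = 1.898912e-18 J

Using E = hf:
f = E/h = 1.898912e-18 J / (6.62607 × 10⁻³⁴ J·s)
f = 2.8658e+15 Hz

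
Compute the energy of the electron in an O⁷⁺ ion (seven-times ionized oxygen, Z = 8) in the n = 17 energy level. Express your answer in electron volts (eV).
-3.013 eV

The energy levels of a hydrogen-like atom are given by:
E_n = -13.6057 Z² / n² eV  (with Z = 8 for O⁷⁺)

For n = 17:
E_17 = -13.6057 × 8² / 17²
E_17 = -13.6057 × 64 / 289
E_17 = -3.013 eV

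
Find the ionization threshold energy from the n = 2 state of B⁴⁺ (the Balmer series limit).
85.04 eV

The series limit corresponds to the transition from n = ∞ to n = 2.
This is the highest energy (shortest wavelength) transition in the Balmer series.

E_∞ = 0 eV
E_2 = -13.6057 × 5² / 2² = -85.04 eV

Energy at series limit:
ΔE = E_∞ - E_2 = 0 - (-85.04) = 85.04 eV

This energy equals the ionization energy from the n = 2 state of B⁴⁺.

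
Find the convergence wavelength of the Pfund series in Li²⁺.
253.13 nm

The series limit corresponds to the transition from n = ∞ to n = 5.
This is the highest energy (shortest wavelength) transition in the Pfund series.

E_∞ = 0 eV
E_5 = -13.6057 × 3² / 5² = -4.898052 eV

Energy at series limit:
ΔE = E_∞ - E_5 = 0 - (-4.898052) = 4.898052 eV
λ = hc/E = 1239.84 eV·nm / 4.898052 eV = 253.13 nm

This energy equals the ionization energy from the n = 5 state of Li²⁺.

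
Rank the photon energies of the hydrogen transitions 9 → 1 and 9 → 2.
9 → 1

Calculate the energy for each transition:

Transition 9 → 1:
ΔE₁ = |E_1 - E_9| = |-13.6057/1² - (-13.6057/9²)|
ΔE₁ = |-13.60570000000 - (-0.16797160494)| = 13.43772840 eV

Transition 9 → 2:
ΔE₂ = |E_2 - E_9| = |-13.6057/2² - (-13.6057/9²)|
ΔE₂ = |-3.40142500000 - (-0.16797160494)| = 3.23345340 eV

Since 13.43772840 eV > 3.23345340 eV, the transition 9 → 1 emits the more energetic photon.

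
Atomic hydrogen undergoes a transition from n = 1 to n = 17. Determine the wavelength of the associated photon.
91.44292 nm

First, find the transition energy using E_n = -13.6057 / n² eV:
E_1 = -13.6057 / 1² = -13.6057000 eV
E_17 = -13.6057 / 17² = -0.0470785 eV

Photon energy: |ΔE| = |E_17 - E_1| = 13.5586215 eV

Convert to wavelength using E = hc/λ with hc = 1239.84 eV·nm:
λ = hc/E = 1239.84 eV·nm / 13.5586215 eV
λ = 91.44292 nm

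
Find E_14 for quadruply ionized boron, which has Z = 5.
-1.7354 eV

For hydrogen-like ions, the energy levels scale with Z²:
E_n = -13.6057 Z² / n² eV

For B⁴⁺ (Z = 5) at n = 14:
E_14 = -13.6057 × 5² / 14²
E_14 = -13.6057 × 25 / 196
E_14 = -340.1425 / 196
E_14 = -1.7354 eV

The energy is 25 times more negative than hydrogen at the same n due to the stronger nuclear charge.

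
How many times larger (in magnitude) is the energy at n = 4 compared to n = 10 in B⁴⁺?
6.250000

Using E_n = -13.6057 Z² / n² eV with Z = 5:

E_4 = -13.6057 × 5² / 4² = -340.1425 / 16 = -21.258906250000 eV
E_10 = -13.6057 × 5² / 10² = -340.1425 / 100 = -3.401425000000 eV

The ratio is:
E_4/E_10 = (-21.258906250000) / (-3.401425000000)
E_4/E_10 = (-340.1425/16) / (-340.1425/100)
E_4/E_10 = 100/16
E_4/E_10 = 6.250000
(Note: the Z² factors cancel in the ratio.)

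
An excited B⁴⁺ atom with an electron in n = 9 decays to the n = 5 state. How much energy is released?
9.406 eV

The energy levels are E_n = -13.6057 Z² eV / n².

Energy at n = 9: E_9 = -13.6057 × 5² / 9² = -4.199290 eV
Energy at n = 5: E_5 = -13.6057 × 5² / 5² = -13.605700 eV

For emission (electron falling to lower state), the photon energy is:
E_photon = E_9 - E_5 = |-4.199290 - (-13.605700)|
E_photon = 9.406 eV

This energy is carried away by the emitted photon.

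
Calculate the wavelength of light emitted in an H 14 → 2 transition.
372.09993 nm

First, find the transition energy using E_n = -13.6057 / n² eV:
E_14 = -13.6057 / 14² = -0.069416837 eV
E_2 = -13.6057 / 2² = -3.401425000 eV

Photon energy: |ΔE| = |E_2 - E_14| = 3.332008163 eV

Convert to wavelength using E = hc/λ with hc = 1239.84 eV·nm:
λ = hc/E = 1239.84 eV·nm / 3.332008163 eV
λ = 372.09993 nm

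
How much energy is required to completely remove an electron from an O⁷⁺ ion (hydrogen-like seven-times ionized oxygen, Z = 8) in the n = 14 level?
4.4427 eV

The ionization energy is the energy needed to remove the electron completely (n → ∞).

For a hydrogen-like ion with Z = 8, E_n = -13.6057 Z² / n² eV.

At n = 14: E_14 = -13.6057 × 8² / 14² = -4.4426776 eV
At n = ∞: E_∞ = 0 eV

Ionization energy = E_∞ - E_14 = 0 - (-4.4426776) = 4.4426776 eV
Ionization energy ≈ 4.4427 eV

This is also called the binding energy of the electron in state n = 14.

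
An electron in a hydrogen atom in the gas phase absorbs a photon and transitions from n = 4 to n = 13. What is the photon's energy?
0.77 eV

The energy levels of a hydrogen-like atom are E_n = -13.6057 eV / n².

Energy at n = 4: E_4 = -13.6057 / 4² = -0.85036 eV
Energy at n = 13: E_13 = -13.6057 / 13² = -0.08051 eV

The excitation energy is the difference:
ΔE = E_13 - E_4
ΔE = -0.08051 - (-0.85036)
ΔE = 0.77 eV

Since this is positive, energy must be absorbed (photon absorption).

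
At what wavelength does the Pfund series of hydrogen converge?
2278.163 nm

The series limit corresponds to the transition from n = ∞ to n = 5.
This is the highest energy (shortest wavelength) transition in the Pfund series.

E_∞ = 0 eV
E_5 = -13.6057 / 5² = -0.544228000 eV

Energy at series limit:
ΔE = E_∞ - E_5 = 0 - (-0.544228000) = 0.544228000 eV
λ = hc/E = 1239.84 eV·nm / 0.544228000 eV = 2278.163 nm

This energy equals the ionization energy from the n = 5 state of hydrogen.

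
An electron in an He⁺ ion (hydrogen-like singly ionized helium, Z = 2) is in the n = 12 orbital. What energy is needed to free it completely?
0.378 eV

The ionization energy is the energy needed to remove the electron completely (n → ∞).

For a hydrogen-like ion with Z = 2, E_n = -13.6057 Z² / n² eV.

At n = 12: E_12 = -13.6057 × 2² / 12² = -0.377936 eV
At n = ∞: E_∞ = 0 eV

Ionization energy = E_∞ - E_12 = 0 - (-0.377936) = 0.377936 eV
Ionization energy ≈ 0.378 eV

This is also called the binding energy of the electron in state n = 12.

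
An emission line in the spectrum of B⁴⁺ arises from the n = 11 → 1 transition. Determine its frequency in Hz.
8.157e+16 Hz

First, find the transition energy:
E_11 = -13.6057 × 5² / 11² = -2.81110 eV
E_1 = -13.6057 × 5² / 1² = -340.14250 eV
|ΔE| = |E_1 - E_11| = 337.33140 eV

Convert to Joules: E = 337.33140 eV × (1.602177 × 10⁻¹⁹ J/eV) = 5.40465e-17 J

Using E = hf:
f = E/h = 5.40465e-17 J / (6.62607 × 10⁻³⁴ J·s)
f = 8.157e+16 Hz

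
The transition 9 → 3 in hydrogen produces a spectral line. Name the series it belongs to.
Paschen series

The spectral series in hydrogen are named based on the final (lower) energy level:
- Lyman series: n_final = 1 (ultraviolet)
- Balmer series: n_final = 2 (visible/near-UV)
- Paschen series: n_final = 3 (infrared)
- Brackett series: n_final = 4 (infrared)
- Pfund series: n_final = 5 (far infrared)

Since this transition ends at n = 3, it belongs to the Paschen series.

For reference, this 9 → 3 line has photon energy
ΔE = 13.6057 eV × (1/3² - 1/9²) = 1.3437728395 eV,
corresponding to wavelength λ = hc/ΔE = 1239.84 eV·nm / 1.3437728395 eV = 922.655946 nm in the infrared region.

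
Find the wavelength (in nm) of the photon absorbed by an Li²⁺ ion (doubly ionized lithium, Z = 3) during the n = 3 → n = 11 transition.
98.44918 nm

First, find the transition energy using E_n = -13.6057 Z² / n² eV:
E_3 = -13.6057 × 3² / 3² = -13.6057000 eV
E_11 = -13.6057 × 3² / 11² = -1.0119942 eV

Photon energy: |ΔE| = |E_11 - E_3| = 12.5937058 eV

Convert to wavelength using E = hc/λ with hc = 1239.84 eV·nm:
λ = hc/E = 1239.84 eV·nm / 12.5937058 eV
λ = 98.44918 nm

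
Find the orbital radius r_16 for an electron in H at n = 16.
13.5469 nm (or 135.4693 Å)

The Bohr radius formula is:
r_n = n² a₀ / Z

where a₀ = 0.0529177 nm is the Bohr radius.

For H (Z = 1) at n = 16:
r_16 = 16² × 0.0529177 nm / 1
r_16 = 256 × 0.0529177 nm / 1
r_16 = 13.54693 nm / 1
r_16 = 13.5469 nm

The electron orbits at approximately 13.5469 nm from the nucleus.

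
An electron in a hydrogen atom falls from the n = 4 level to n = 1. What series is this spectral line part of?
Lyman series

The spectral series in hydrogen are named based on the final (lower) energy level:
- Lyman series: n_final = 1 (ultraviolet)
- Balmer series: n_final = 2 (visible/near-UV)
- Paschen series: n_final = 3 (infrared)
- Brackett series: n_final = 4 (infrared)
- Pfund series: n_final = 5 (far infrared)

Since this transition ends at n = 1, it belongs to the Lyman series.

For reference, this 4 → 1 line has photon energy
ΔE = 13.6057 eV × (1/1² - 1/4²) = 12.75534375 eV,
corresponding to wavelength λ = hc/ΔE = 1239.84 eV·nm / 12.75534375 eV = 97.201614 nm in the ultraviolet region.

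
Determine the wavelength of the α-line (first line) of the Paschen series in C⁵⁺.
52.0723 nm

The longest wavelength corresponds to the smallest energy transition in the series.
The Paschen series has all transitions ending at n_f = 3.

For C⁵⁺ (Z = 6), the first line (α-line) is the jump from n = 4 to n = 3:
E_4 = -13.6057 × 6² / 4² = -30.612825 eV
E_3 = -13.6057 × 6² / 3² = -54.422800 eV
ΔE = E_4 - E_3 = 23.809975 eV

λ = hc/E = 1239.84 eV·nm / 23.809975 eV
λ = 52.0723 nm

This is the α-line of the Paschen series in C⁵⁺.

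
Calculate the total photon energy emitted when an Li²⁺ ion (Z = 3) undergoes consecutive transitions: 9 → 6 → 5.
3.3863 eV

The energy levels of Li²⁺ are E_n = -13.6057 × 3² / n² eV.

First transition (9 → 6):
ΔE₁ = |E_6 - E_9|
ΔE₁ = |-3.4014250000 - (-1.5117444444)| = 1.8896806 eV

Second transition (6 → 5):
ΔE₂ = |E_5 - E_6|
ΔE₂ = |-4.8980520000 - (-3.4014250000)| = 1.4966270 eV

Total energy released:
E_total = ΔE₁ + ΔE₂ = 1.8896806 + 1.4966270 = 3.3863 eV

Note: This equals the direct transition 9 → 5: 3.3863 eV ✓
Energy is conserved regardless of the path taken.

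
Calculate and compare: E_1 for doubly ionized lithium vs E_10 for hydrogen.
Li²⁺ at n = 1 (E = -122.45130 eV)

Using E_n = -13.6057 Z² / n² eV:

Li²⁺ (Z = 3) at n = 1:
E = -13.6057 × 3² / 1² = -13.6057 × 9 / 1 = -122.45130000 eV

H (Z = 1) at n = 10:
E = -13.6057 × 1² / 10² = -13.6057 × 1 / 100 = -0.13605700 eV

Since -122.45130000 eV < -0.13605700 eV,
Li²⁺ at n = 1 is more tightly bound (requires more energy to ionize).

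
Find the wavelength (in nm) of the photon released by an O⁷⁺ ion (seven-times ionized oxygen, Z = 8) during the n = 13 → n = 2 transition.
5.833 nm

First, find the transition energy using E_n = -13.6057 Z² / n² eV:
E_13 = -13.6057 × 8² / 13² = -5.15245 eV
E_2 = -13.6057 × 8² / 2² = -217.69120 eV

Photon energy: |ΔE| = |E_2 - E_13| = 212.53875 eV

Convert to wavelength using E = hc/λ with hc = 1239.84 eV·nm:
λ = hc/E = 1239.84 eV·nm / 212.53875 eV
λ = 5.833 nm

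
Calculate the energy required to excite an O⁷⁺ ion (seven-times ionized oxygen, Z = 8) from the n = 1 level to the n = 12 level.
864.72 eV

The energy levels of a hydrogen-like atom are E_n = -13.6057 Z² eV / n².

Energy at n = 1: E_1 = -13.6057 × 8² / 1² = -870.76480 eV
Energy at n = 12: E_12 = -13.6057 × 8² / 12² = -6.04698 eV

The excitation energy is the difference:
ΔE = E_12 - E_1
ΔE = -6.04698 - (-870.76480)
ΔE = 864.72 eV

Since this is positive, energy must be absorbed (photon absorption).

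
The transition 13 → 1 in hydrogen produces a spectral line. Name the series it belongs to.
Lyman series

The spectral series in hydrogen are named based on the final (lower) energy level:
- Lyman series: n_final = 1 (ultraviolet)
- Balmer series: n_final = 2 (visible/near-UV)
- Paschen series: n_final = 3 (infrared)
- Brackett series: n_final = 4 (infrared)
- Pfund series: n_final = 5 (far infrared)

Since this transition ends at n = 1, it belongs to the Lyman series.

For reference, this 13 → 1 line has photon energy
ΔE = 13.6057 eV × (1/1² - 1/13²) = 13.5251929 eV,
corresponding to wavelength λ = hc/ΔE = 1239.84 eV·nm / 13.5251929 eV = 91.66893 nm in the ultraviolet region.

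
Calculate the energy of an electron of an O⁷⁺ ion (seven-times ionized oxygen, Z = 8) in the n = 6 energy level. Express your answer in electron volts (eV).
-24.18791 eV

The energy levels of a hydrogen-like atom are given by:
E_n = -13.6057 Z² / n² eV  (with Z = 8 for O⁷⁺)

For n = 6:
E_6 = -13.6057 × 8² / 6²
E_6 = -13.6057 × 64 / 36
E_6 = -24.18791 eV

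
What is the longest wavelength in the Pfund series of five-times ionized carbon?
207.10571 nm

The longest wavelength corresponds to the smallest energy transition in the series.
The Pfund series has all transitions ending at n_f = 5.

For C⁵⁺ (Z = 6), the first line (α-line) is the jump from n = 6 to n = 5:
E_6 = -13.6057 × 6² / 6² = -13.605700000 eV
E_5 = -13.6057 × 6² / 5² = -19.592208000 eV
ΔE = E_6 - E_5 = 5.986508000 eV

λ = hc/E = 1239.84 eV·nm / 5.986508000 eV
λ = 207.10571 nm

This is the α-line of the Pfund series in C⁵⁺.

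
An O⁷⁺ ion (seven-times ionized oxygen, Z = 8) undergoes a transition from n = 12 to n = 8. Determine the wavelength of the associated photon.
164.02772 nm

First, find the transition energy using E_n = -13.6057 Z² / n² eV:
E_12 = -13.6057 × 8² / 12² = -6.046977778 eV
E_8 = -13.6057 × 8² / 8² = -13.605700000 eV

Photon energy: |ΔE| = |E_8 - E_12| = 7.558722222 eV

Convert to wavelength using E = hc/λ with hc = 1239.84 eV·nm:
λ = hc/E = 1239.84 eV·nm / 7.558722222 eV
λ = 164.02772 nm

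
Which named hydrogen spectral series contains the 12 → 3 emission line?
Paschen series

The spectral series in hydrogen are named based on the final (lower) energy level:
- Lyman series: n_final = 1 (ultraviolet)
- Balmer series: n_final = 2 (visible/near-UV)
- Paschen series: n_final = 3 (infrared)
- Brackett series: n_final = 4 (infrared)
- Pfund series: n_final = 5 (far infrared)

Since this transition ends at n = 3, it belongs to the Paschen series.

For reference, this 12 → 3 line has photon energy
ΔE = 13.6057 eV × (1/3² - 1/12²) = 1.4172604 eV,
corresponding to wavelength λ = hc/ΔE = 1239.84 eV·nm / 1.4172604 eV = 874.815 nm in the infrared region.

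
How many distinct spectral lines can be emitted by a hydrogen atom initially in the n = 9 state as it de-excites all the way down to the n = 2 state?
28

The electron can occupy levels n = 2, 3, ..., 9 during de-excitation — that is m = 9 - 2 + 1 = 8 distinct levels.

The number of distinct spectral lines equals the number of ways to choose 2 of these m levels (each pair gives one possible emission transition):

Number of lines = m(m-1)/2 = 8×7/2 = 28

These correspond to all possible transitions between the 8 levels:
9 → 8, 9 → 7, 9 → 6, 9 → 5, 9 → 4, 9 → 3, 9 → 2, 8 → 7...

Each transition produces a photon with a unique energy (and thus wavelength). This count does not depend on Z.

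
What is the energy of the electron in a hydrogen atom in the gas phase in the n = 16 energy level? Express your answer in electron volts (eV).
-0.053147 eV

The energy levels of a hydrogen-like atom are given by:
E_n = -13.6057 eV / n²

For n = 16:
E_16 = -13.6057 eV / 16²
E_16 = -13.6057 eV / 256
E_16 = -0.053147 eV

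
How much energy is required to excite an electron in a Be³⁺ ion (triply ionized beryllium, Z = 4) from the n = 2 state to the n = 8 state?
51.02 eV

The energy levels of a hydrogen-like atom are E_n = -13.6057 Z² eV / n².

Energy at n = 2: E_2 = -13.6057 × 4² / 2² = -54.42280 eV
Energy at n = 8: E_8 = -13.6057 × 4² / 8² = -3.40143 eV

The excitation energy is the difference:
ΔE = E_8 - E_2
ΔE = -3.40143 - (-54.42280)
ΔE = 51.02 eV

Since this is positive, energy must be absorbed (photon absorption).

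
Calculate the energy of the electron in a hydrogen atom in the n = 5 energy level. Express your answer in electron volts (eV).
-0.54 eV

The energy levels of a hydrogen-like atom are given by:
E_n = -13.6057 eV / n²

For n = 5:
E_5 = -13.6057 eV / 5²
E_5 = -13.6057 eV / 25
E_5 = -0.54 eV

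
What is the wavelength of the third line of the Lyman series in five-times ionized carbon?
2.70004 nm

The lines of a series are numbered from the longest wavelength (smallest ΔE) outward; the third line is the transition from n = n_f + 3 to n_f.
The Lyman series has all transitions ending at n_f = 1.

For C⁵⁺ (Z = 6), the third line (γ-line) is the jump from n = 4 to n = 1:
E_4 = -13.6057 × 6² / 4² = -30.6128250 eV
E_1 = -13.6057 × 6² / 1² = -489.8052000 eV
ΔE = E_4 - E_1 = 459.1923750 eV

λ = hc/E = 1239.84 eV·nm / 459.1923750 eV
λ = 2.70004 nm

This is the γ-line of the Lyman series in C⁵⁺.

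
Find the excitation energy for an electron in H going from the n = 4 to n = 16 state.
0.797209 eV

The energy levels of a hydrogen-like atom are E_n = -13.6057 eV / n².

Energy at n = 4: E_4 = -13.6057 / 4² = -0.850356250 eV
Energy at n = 16: E_16 = -13.6057 / 16² = -0.053147266 eV

The excitation energy is the difference:
ΔE = E_16 - E_4
ΔE = -0.053147266 - (-0.850356250)
ΔE = 0.797209 eV

Since this is positive, energy must be absorbed (photon absorption).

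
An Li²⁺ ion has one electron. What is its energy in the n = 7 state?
-2.50 eV

For hydrogen-like ions, the energy levels scale with Z²:
E_n = -13.6057 Z² / n² eV

For Li²⁺ (Z = 3) at n = 7:
E_7 = -13.6057 × 3² / 7²
E_7 = -13.6057 × 9 / 49
E_7 = -122.4513 / 49
E_7 = -2.50 eV

The energy is 9 times more negative than hydrogen at the same n due to the stronger nuclear charge.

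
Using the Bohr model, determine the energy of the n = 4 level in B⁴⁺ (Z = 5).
-21.2589 eV

For hydrogen-like ions, the energy levels scale with Z²:
E_n = -13.6057 Z² / n² eV

For B⁴⁺ (Z = 5) at n = 4:
E_4 = -13.6057 × 5² / 4²
E_4 = -13.6057 × 25 / 16
E_4 = -340.1425 / 16
E_4 = -21.2589 eV

The energy is 25 times more negative than hydrogen at the same n due to the stronger nuclear charge.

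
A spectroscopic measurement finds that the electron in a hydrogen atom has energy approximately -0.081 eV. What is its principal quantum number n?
n = 13

The exact energy levels follow E_n = -13.6057 eV / n².

The measured value (-0.081 eV) is reported to only 2 significant figures, so we must test candidate n values and see which one matches to that precision.

Candidate energies:
  n = 11:  E = -13.6057/11² = -0.11244 eV
  n = 12:  E = -13.6057/12² = -0.09448 eV
  n = 13:  E = -13.6057/13² = -0.08051 eV  ← matches
  n = 14:  E = -13.6057/14² = -0.06942 eV
  n = 15:  E = -13.6057/15² = -0.06047 eV

Checking against the measurement of -0.081 eV (2 sig figs), only n = 13 agrees:
E_13 = -0.08051 eV, which rounds to -0.081 eV ✓

Therefore n = 13.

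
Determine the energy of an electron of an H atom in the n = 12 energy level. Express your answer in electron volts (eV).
-0.094484 eV

The energy levels of a hydrogen-like atom are given by:
E_n = -13.6057 eV / n²

For n = 12:
E_12 = -13.6057 eV / 12²
E_12 = -13.6057 eV / 144
E_12 = -0.094484 eV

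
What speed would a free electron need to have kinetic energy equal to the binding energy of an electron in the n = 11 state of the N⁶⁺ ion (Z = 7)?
1.392e+06 m/s (or 0.464377% of c)

The binding energy at n = 11 for N⁶⁺ is:
E_11 = -13.6057 × 7²/11² = -5.50974628 eV
|E_11| = 5.50974628 eV

Convert to Joules:
KE = 5.50974628 eV × (1.602177 × 10⁻¹⁹ J/eV) = 8.82759e-19 J

Using KE = ½mv²:
v = √(2·KE/m_e)
v = √(2 × 8.82759e-19 J / 9.10938 × 10⁻³¹ kg)
v = 1.392e+06 m/s

This is approximately 0.464377% the speed of light.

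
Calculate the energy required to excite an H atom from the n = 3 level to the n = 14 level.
1.442 eV

The energy levels of a hydrogen-like atom are E_n = -13.6057 eV / n².

Energy at n = 3: E_3 = -13.6057 / 3² = -1.511744 eV
Energy at n = 14: E_14 = -13.6057 / 14² = -0.069417 eV

The excitation energy is the difference:
ΔE = E_14 - E_3
ΔE = -0.069417 - (-1.511744)
ΔE = 1.442 eV

Since this is positive, energy must be absorbed (photon absorption).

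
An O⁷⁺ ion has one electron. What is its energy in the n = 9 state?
-10.75 eV

For hydrogen-like ions, the energy levels scale with Z²:
E_n = -13.6057 Z² / n² eV

For O⁷⁺ (Z = 8) at n = 9:
E_9 = -13.6057 × 8² / 9²
E_9 = -13.6057 × 64 / 81
E_9 = -870.7648 / 81
E_9 = -10.75 eV

The energy is 64 times more negative than hydrogen at the same n due to the stronger nuclear charge.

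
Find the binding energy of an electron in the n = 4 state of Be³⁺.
13.60570 eV

The ionization energy is the energy needed to remove the electron completely (n → ∞).

For a hydrogen-like ion with Z = 4, E_n = -13.6057 Z² / n² eV.

At n = 4: E_4 = -13.6057 × 4² / 4² = -13.60570000 eV
At n = ∞: E_∞ = 0 eV

Ionization energy = E_∞ - E_4 = 0 - (-13.60570000) = 13.60570000 eV
Ionization energy ≈ 13.60570 eV

This is also called the binding energy of the electron in state n = 4.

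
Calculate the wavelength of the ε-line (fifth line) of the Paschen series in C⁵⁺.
26.51 nm

The lines of a series are numbered from the longest wavelength (smallest ΔE) outward; the fifth line is the transition from n = n_f + 5 to n_f.
The Paschen series has all transitions ending at n_f = 3.

For C⁵⁺ (Z = 6), the fifth line (ε-line) is the jump from n = 8 to n = 3:
E_8 = -13.6057 × 6² / 8² = -7.6532 eV
E_3 = -13.6057 × 6² / 3² = -54.4228 eV
ΔE = E_8 - E_3 = 46.7696 eV

λ = hc/E = 1239.84 eV·nm / 46.7696 eV
λ = 26.51 nm

This is the ε-line of the Paschen series in C⁵⁺.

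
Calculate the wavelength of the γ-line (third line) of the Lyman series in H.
97.202 nm

The lines of a series are numbered from the longest wavelength (smallest ΔE) outward; the third line is the transition from n = n_f + 3 to n_f.
The Lyman series has all transitions ending at n_f = 1.

For H, the third line (γ-line) is the jump from n = 4 to n = 1:
E_4 = -13.6057 / 4² = -0.85036 eV
E_1 = -13.6057 / 1² = -13.60570 eV
ΔE = E_4 - E_1 = 12.75534 eV

λ = hc/E = 1239.84 eV·nm / 12.75534 eV
λ = 97.202 nm

This is the γ-line of the Lyman series in H.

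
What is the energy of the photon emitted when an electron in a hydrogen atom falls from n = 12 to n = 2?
3.3069 eV

The energy levels are E_n = -13.6057 eV / n².

Energy at n = 12: E_12 = -13.6057 / 12² = -0.0944840 eV
Energy at n = 2: E_2 = -13.6057 / 2² = -3.4014250 eV

For emission (electron falling to lower state), the photon energy is:
E_photon = E_12 - E_2 = |-0.0944840 - (-3.4014250)|
E_photon = 3.3069 eV

This energy is carried away by the emitted photon.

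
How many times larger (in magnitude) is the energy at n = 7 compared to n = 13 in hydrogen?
3.45

Using E_n = -13.6057 Z² / n² eV with Z = 1:

E_7 = -13.6057 / 7² = -13.6057 / 49 = -0.27766735 eV
E_13 = -13.6057 / 13² = -13.6057 / 169 = -0.08050710 eV

The ratio is:
E_7/E_13 = (-0.27766735) / (-0.08050710)
E_7/E_13 = (-13.6057/49) / (-13.6057/169)
E_7/E_13 = 169/49
E_7/E_13 = 3.45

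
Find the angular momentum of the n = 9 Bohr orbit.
9.49115e-34 J·s (or 9ℏ)

In the Bohr model, angular momentum is quantized:
L = nℏ

where ℏ = h/(2π) = 1.0545718e-34 J·s

For n = 9:
L = 9 × 1.0545718e-34 J·s
L = 9.49115e-34 J·s

This can also be written as L = 9ℏ.
The angular momentum is an integer multiple of the reduced Planck constant.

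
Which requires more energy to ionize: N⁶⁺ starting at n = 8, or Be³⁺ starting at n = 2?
Be³⁺ at n = 2 (E = -54.423 eV)

Using E_n = -13.6057 Z² / n² eV:

N⁶⁺ (Z = 7) at n = 8:
E = -13.6057 × 7² / 8² = -13.6057 × 49 / 64 = -10.416864 eV

Be³⁺ (Z = 4) at n = 2:
E = -13.6057 × 4² / 2² = -13.6057 × 16 / 4 = -54.422800 eV

Since -54.422800 eV < -10.416864 eV,
Be³⁺ at n = 2 is more tightly bound (requires more energy to ionize).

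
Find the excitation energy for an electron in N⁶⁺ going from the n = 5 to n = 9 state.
18.436563 eV

The energy levels of a hydrogen-like atom are E_n = -13.6057 Z² eV / n².

Energy at n = 5: E_5 = -13.6057 × 7² / 5² = -26.667172000 eV
Energy at n = 9: E_9 = -13.6057 × 7² / 9² = -8.230608642 eV

The excitation energy is the difference:
ΔE = E_9 - E_5
ΔE = -8.230608642 - (-26.667172000)
ΔE = 18.436563 eV

Since this is positive, energy must be absorbed (photon absorption).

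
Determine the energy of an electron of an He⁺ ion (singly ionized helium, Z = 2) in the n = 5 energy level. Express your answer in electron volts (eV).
-2.177 eV

The energy levels of a hydrogen-like atom are given by:
E_n = -13.6057 Z² / n² eV  (with Z = 2 for He⁺)

For n = 5:
E_5 = -13.6057 × 2² / 5²
E_5 = -13.6057 × 4 / 25
E_5 = -2.177 eV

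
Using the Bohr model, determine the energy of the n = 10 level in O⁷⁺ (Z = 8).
-8.708 eV

For hydrogen-like ions, the energy levels scale with Z²:
E_n = -13.6057 Z² / n² eV

For O⁷⁺ (Z = 8) at n = 10:
E_10 = -13.6057 × 8² / 10²
E_10 = -13.6057 × 64 / 100
E_10 = -870.7648 / 100
E_10 = -8.708 eV

The energy is 64 times more negative than hydrogen at the same n due to the stronger nuclear charge.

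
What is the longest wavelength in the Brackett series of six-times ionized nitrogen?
82.654 nm

The longest wavelength corresponds to the smallest energy transition in the series.
The Brackett series has all transitions ending at n_f = 4.

For N⁶⁺ (Z = 7), the first line (α-line) is the jump from n = 5 to n = 4:
E_5 = -13.6057 × 7² / 5² = -26.66717 eV
E_4 = -13.6057 × 7² / 4² = -41.66746 eV
ΔE = E_5 - E_4 = 15.00029 eV

λ = hc/E = 1239.84 eV·nm / 15.00029 eV
λ = 82.654 nm

This is the α-line of the Brackett series in N⁶⁺.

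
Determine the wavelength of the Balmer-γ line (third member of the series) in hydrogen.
433.93578 nm

The lines of a series are numbered from the longest wavelength (smallest ΔE) outward; the third line is the transition from n = n_f + 3 to n_f.
The Balmer series has all transitions ending at n_f = 2.

For H, the third line (γ-line) is the jump from n = 5 to n = 2:
E_5 = -13.6057 / 5² = -0.544228000 eV
E_2 = -13.6057 / 2² = -3.401425000 eV
ΔE = E_5 - E_2 = 2.857197000 eV

λ = hc/E = 1239.84 eV·nm / 2.857197000 eV
λ = 433.93578 nm

This is the γ-line of the Balmer series in H.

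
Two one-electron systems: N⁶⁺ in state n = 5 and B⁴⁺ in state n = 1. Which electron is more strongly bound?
B⁴⁺ at n = 1 (E = -340.1425 eV)

Using E_n = -13.6057 Z² / n² eV:

N⁶⁺ (Z = 7) at n = 5:
E = -13.6057 × 7² / 5² = -13.6057 × 49 / 25 = -26.6671720 eV

B⁴⁺ (Z = 5) at n = 1:
E = -13.6057 × 5² / 1² = -13.6057 × 25 / 1 = -340.1425000 eV

Since -340.1425000 eV < -26.6671720 eV,
B⁴⁺ at n = 1 is more tightly bound (requires more energy to ionize).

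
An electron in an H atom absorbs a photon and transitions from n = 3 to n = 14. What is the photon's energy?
1.44233 eV

The energy levels of a hydrogen-like atom are E_n = -13.6057 eV / n².

Energy at n = 3: E_3 = -13.6057 / 3² = -1.51174444 eV
Energy at n = 14: E_14 = -13.6057 / 14² = -0.06941684 eV

The excitation energy is the difference:
ΔE = E_14 - E_3
ΔE = -0.06941684 - (-1.51174444)
ΔE = 1.44233 eV

Since this is positive, energy must be absorbed (photon absorption).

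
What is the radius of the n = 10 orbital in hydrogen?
5.2918 nm (or 52.9177 Å)

The Bohr radius formula is:
r_n = n² a₀ / Z

where a₀ = 0.0529177 nm is the Bohr radius.

For H (Z = 1) at n = 10:
r_10 = 10² × 0.0529177 nm / 1
r_10 = 100 × 0.0529177 nm / 1
r_10 = 5.29177 nm / 1
r_10 = 5.2918 nm

The electron orbits at approximately 5.2918 nm from the nucleus.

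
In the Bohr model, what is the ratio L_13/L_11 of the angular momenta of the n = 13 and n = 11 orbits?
1.18182

In the Bohr model, L_n = nℏ, so the ratio is purely the ratio of quantum numbers:

L_13/L_11 = 13ℏ / 11ℏ = 13/11 = 1.18182

The angular momentum scales linearly with n.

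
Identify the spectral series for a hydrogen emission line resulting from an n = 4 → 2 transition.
Balmer series

The spectral series in hydrogen are named based on the final (lower) energy level:
- Lyman series: n_final = 1 (ultraviolet)
- Balmer series: n_final = 2 (visible/near-UV)
- Paschen series: n_final = 3 (infrared)
- Brackett series: n_final = 4 (infrared)
- Pfund series: n_final = 5 (far infrared)

Since this transition ends at n = 2, it belongs to the Balmer series.

For reference, this 4 → 2 line has photon energy
ΔE = 13.6057 eV × (1/2² - 1/4²) = 2.5510687500 eV,
corresponding to wavelength λ = hc/ΔE = 1239.84 eV·nm / 2.5510687500 eV = 486.008070 nm in the visible/near-UV region.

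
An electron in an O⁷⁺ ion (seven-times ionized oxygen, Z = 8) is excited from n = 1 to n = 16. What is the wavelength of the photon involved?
1.42944 nm

First, find the transition energy using E_n = -13.6057 Z² / n² eV:
E_1 = -13.6057 × 8² / 1² = -870.7648000 eV
E_16 = -13.6057 × 8² / 16² = -3.4014250 eV

Photon energy: |ΔE| = |E_16 - E_1| = 867.3633750 eV

Convert to wavelength using E = hc/λ with hc = 1239.84 eV·nm:
λ = hc/E = 1239.84 eV·nm / 867.3633750 eV
λ = 1.42944 nm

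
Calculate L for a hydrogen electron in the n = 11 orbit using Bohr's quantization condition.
1.16003e-33 J·s (or 11ℏ)

In the Bohr model, angular momentum is quantized:
L = nℏ

where ℏ = h/(2π) = 1.0545718e-34 J·s

For n = 11:
L = 11 × 1.0545718e-34 J·s
L = 1.16003e-33 J·s

This can also be written as L = 11ℏ.
The angular momentum is an integer multiple of the reduced Planck constant.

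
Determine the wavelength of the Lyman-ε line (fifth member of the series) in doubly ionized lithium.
10.41 nm

The lines of a series are numbered from the longest wavelength (smallest ΔE) outward; the fifth line is the transition from n = n_f + 5 to n_f.
The Lyman series has all transitions ending at n_f = 1.

For Li²⁺ (Z = 3), the fifth line (ε-line) is the jump from n = 6 to n = 1:
E_6 = -13.6057 × 3² / 6² = -3.4014 eV
E_1 = -13.6057 × 3² / 1² = -122.4513 eV
ΔE = E_6 - E_1 = 119.0499 eV

λ = hc/E = 1239.84 eV·nm / 119.0499 eV
λ = 10.41 nm

This is the ε-line of the Lyman series in Li²⁺.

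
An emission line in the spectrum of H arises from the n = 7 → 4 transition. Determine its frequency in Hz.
1.385e+14 Hz

First, find the transition energy:
E_7 = -13.6057 / 7² = -0.2776673 eV
E_4 = -13.6057 / 4² = -0.8503563 eV
|ΔE| = |E_4 - E_7| = 0.5726890 eV

Convert to Joules: E = 0.5726890 eV × (1.602177 × 10⁻¹⁹ J/eV) = 9.17549e-20 J

Using E = hf:
f = E/h = 9.17549e-20 J / (6.62607 × 10⁻³⁴ J·s)
f = 1.385e+14 Hz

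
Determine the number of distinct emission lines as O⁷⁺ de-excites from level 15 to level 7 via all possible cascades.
36

The electron can occupy levels n = 7, 8, ..., 15 during de-excitation — that is m = 15 - 7 + 1 = 9 distinct levels.

The number of distinct spectral lines equals the number of ways to choose 2 of these m levels (each pair gives one possible emission transition):

Number of lines = m(m-1)/2 = 9×8/2 = 36

These correspond to all possible transitions between the 9 levels:
15 → 14, 15 → 13, 15 → 12, 15 → 11, 15 → 10, 15 → 9, 15 → 8, 15 → 7...

Each transition produces a photon with a unique energy (and thus wavelength). This count does not depend on Z.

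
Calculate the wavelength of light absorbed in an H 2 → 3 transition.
656.110895 nm

First, find the transition energy using E_n = -13.6057 / n² eV:
E_2 = -13.6057 / 2² = -3.4014250000 eV
E_3 = -13.6057 / 3² = -1.5117444444 eV

Photon energy: |ΔE| = |E_3 - E_2| = 1.8896805556 eV

Convert to wavelength using E = hc/λ with hc = 1239.84 eV·nm:
λ = hc/E = 1239.84 eV·nm / 1.8896805556 eV
λ = 656.110895 nm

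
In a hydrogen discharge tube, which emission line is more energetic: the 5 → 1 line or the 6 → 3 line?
5 → 1

Calculate the energy for each transition:

Transition 5 → 1:
ΔE₁ = |E_1 - E_5| = |-13.6057/1² - (-13.6057/5²)|
ΔE₁ = |-13.60570000000 - (-0.54422800000)| = 13.06147200 eV

Transition 6 → 3:
ΔE₂ = |E_3 - E_6| = |-13.6057/3² - (-13.6057/6²)|
ΔE₂ = |-1.51174444444 - (-0.37793611111)| = 1.13380833 eV

Since 13.06147200 eV > 1.13380833 eV, the transition 5 → 1 emits the more energetic photon.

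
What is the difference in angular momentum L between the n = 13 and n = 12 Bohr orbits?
1.05e-34 J·s (or 1ℏ)

In the Bohr model, L_n = nℏ where ℏ = 1.0546e-34 J·s.

L_13 = 13ℏ = 1.3710e-33 J·s
L_12 = 12ℏ = 1.2655e-33 J·s

ΔL = L_13 - L_12 = (13 - 12)ℏ = 1ℏ
ΔL = 1 × 1.0546e-34 J·s = 1.05e-34 J·s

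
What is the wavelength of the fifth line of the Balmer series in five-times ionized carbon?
11.025183 nm

The lines of a series are numbered from the longest wavelength (smallest ΔE) outward; the fifth line is the transition from n = n_f + 5 to n_f.
The Balmer series has all transitions ending at n_f = 2.

For C⁵⁺ (Z = 6), the fifth line (ε-line) is the jump from n = 7 to n = 2:
E_7 = -13.6057 × 6² / 7² = -9.99602449 eV
E_2 = -13.6057 × 6² / 2² = -122.45130000 eV
ΔE = E_7 - E_2 = 112.45527551 eV

λ = hc/E = 1239.84 eV·nm / 112.45527551 eV
λ = 11.025183 nm

This is the ε-line of the Balmer series in C⁵⁺.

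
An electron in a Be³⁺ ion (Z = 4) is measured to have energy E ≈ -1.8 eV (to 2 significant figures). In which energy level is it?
n = 11

The exact energy levels follow E_n = -13.6057 Z² / n² eV with Z = 4.

The measured value (-1.8 eV) is reported to only 2 significant figures, so we must test candidate n values and see which one matches to that precision.

Candidate energies:
  n = 9:  E = -13.6057 × 4² / 9² = -2.687546 eV
  n = 10:  E = -13.6057 × 4² / 10² = -2.176912 eV
  n = 11:  E = -13.6057 × 4² / 11² = -1.799101 eV  ← matches
  n = 12:  E = -13.6057 × 4² / 12² = -1.511744 eV
  n = 13:  E = -13.6057 × 4² / 13² = -1.288114 eV

Checking against the measurement of -1.8 eV (2 sig figs), only n = 11 agrees:
E_11 = -1.799101 eV, which rounds to -1.8 eV ✓

Therefore n = 11.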